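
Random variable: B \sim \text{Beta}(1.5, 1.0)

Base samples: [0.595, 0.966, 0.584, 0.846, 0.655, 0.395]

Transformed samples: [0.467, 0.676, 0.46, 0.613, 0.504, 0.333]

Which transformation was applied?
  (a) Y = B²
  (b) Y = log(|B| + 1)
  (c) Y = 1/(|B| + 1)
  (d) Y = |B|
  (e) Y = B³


Checking option (b) Y = log(|B| + 1):
  B = 0.595 -> Y = 0.467 ✓
  B = 0.966 -> Y = 0.676 ✓
  B = 0.584 -> Y = 0.46 ✓
All samples match this transformation.

(b) log(|B| + 1)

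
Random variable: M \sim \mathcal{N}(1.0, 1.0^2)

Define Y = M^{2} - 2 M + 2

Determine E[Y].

E[Y] = 1*E[M²] - 2*E[M] + 2
E[M] = 1
E[M²] = Var(M) + (E[M])² = 1 + 1 = 2
E[Y] = 1*2 - 2*1 + 2 = 2

2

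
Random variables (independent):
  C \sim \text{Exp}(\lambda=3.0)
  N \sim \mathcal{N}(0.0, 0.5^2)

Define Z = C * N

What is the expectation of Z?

For independent RVs: E[XY] = E[X]*E[Y]
E[C] = 0.33333333
E[N] = 0
E[Z] = 0.33333333 * 0 = 0

0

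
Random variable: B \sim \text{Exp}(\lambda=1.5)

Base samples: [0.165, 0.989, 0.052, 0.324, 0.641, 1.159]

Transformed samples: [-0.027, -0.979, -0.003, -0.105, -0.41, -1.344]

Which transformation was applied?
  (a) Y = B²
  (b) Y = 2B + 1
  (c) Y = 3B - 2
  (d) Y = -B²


Checking option (d) Y = -B²:
  B = 0.165 -> Y = -0.027 ✓
  B = 0.989 -> Y = -0.979 ✓
  B = 0.052 -> Y = -0.003 ✓
All samples match this transformation.

(d) -B²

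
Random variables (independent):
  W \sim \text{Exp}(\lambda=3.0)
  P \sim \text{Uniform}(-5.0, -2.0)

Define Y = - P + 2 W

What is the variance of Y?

For independent RVs: Var(aX + bY) = a²Var(X) + b²Var(Y)
Var(W) = 0.11111111
Var(P) = 0.75
Var(Y) = 2²*0.11111111 + (-1)²*0.75
= 4*0.11111111 + 1*0.75 = 1.1944444

1.1944444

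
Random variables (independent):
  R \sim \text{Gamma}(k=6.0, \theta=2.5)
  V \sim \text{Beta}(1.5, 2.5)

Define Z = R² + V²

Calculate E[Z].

E[Z] = E[R²] + E[V²]
E[R²] = Var(R) + E[R]² = 37.5 + 225 = 262.5
E[V²] = Var(V) + E[V]² = 0.046875 + 0.140625 = 0.1875
E[Z] = 262.5 + 0.1875 = 262.6875

262.6875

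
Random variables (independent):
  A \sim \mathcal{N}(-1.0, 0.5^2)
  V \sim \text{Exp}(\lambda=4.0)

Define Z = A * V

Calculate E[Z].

For independent RVs: E[XY] = E[X]*E[Y]
E[A] = -1
E[V] = 0.25
E[Z] = -1 * 0.25 = -0.25

-0.25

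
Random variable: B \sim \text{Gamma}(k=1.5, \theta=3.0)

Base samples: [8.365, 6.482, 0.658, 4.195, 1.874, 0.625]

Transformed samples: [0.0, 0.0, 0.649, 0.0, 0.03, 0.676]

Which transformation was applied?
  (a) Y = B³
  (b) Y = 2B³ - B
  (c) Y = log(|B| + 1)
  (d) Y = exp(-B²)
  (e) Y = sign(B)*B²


Checking option (d) Y = exp(-B²):
  B = 8.365 -> Y = 0.0 ✓
  B = 6.482 -> Y = 0.0 ✓
  B = 0.658 -> Y = 0.649 ✓
All samples match this transformation.

(d) exp(-B²)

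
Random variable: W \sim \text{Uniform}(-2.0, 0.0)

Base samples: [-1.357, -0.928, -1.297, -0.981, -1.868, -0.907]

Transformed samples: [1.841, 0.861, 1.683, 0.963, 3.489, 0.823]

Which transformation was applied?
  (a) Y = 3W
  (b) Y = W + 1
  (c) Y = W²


Checking option (c) Y = W²:
  W = -1.357 -> Y = 1.841 ✓
  W = -0.928 -> Y = 0.861 ✓
  W = -1.297 -> Y = 1.683 ✓
All samples match this transformation.

(c) W²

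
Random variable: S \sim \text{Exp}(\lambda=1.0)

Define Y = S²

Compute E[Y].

E[S²] = Var(S) + (E[S])² = 1 + 1 = 2

2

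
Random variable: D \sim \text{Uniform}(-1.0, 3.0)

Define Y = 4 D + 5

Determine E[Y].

For Y = 4D + 5:
E[Y] = 4 * E[D] + 5
E[D] = (-1 + 3)/2 = 1
E[Y] = 4 * 1 + 5 = 9

9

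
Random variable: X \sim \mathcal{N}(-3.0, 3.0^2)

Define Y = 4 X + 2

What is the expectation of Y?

For Y = 4X + 2:
E[Y] = 4 * E[X] + 2
E[X] = -3.0 = -3
E[Y] = 4 * (-3) + 2 = -10

-10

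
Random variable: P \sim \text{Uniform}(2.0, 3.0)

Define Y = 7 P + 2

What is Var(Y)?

For Y = aP + b: Var(Y) = a² * Var(P)
Var(P) = (3 - 2)^2/12 = 0.083333333
Var(Y) = 7² * 0.083333333 = 49 * 0.083333333 = 4.0833333

4.0833333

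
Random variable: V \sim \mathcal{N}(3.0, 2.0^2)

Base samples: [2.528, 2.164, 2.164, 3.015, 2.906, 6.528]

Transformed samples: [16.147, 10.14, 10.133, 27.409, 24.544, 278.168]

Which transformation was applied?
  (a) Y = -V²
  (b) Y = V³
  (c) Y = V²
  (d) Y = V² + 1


Checking option (b) Y = V³:
  V = 2.528 -> Y = 16.147 ✓
  V = 2.164 -> Y = 10.14 ✓
  V = 2.164 -> Y = 10.133 ✓
All samples match this transformation.

(b) V³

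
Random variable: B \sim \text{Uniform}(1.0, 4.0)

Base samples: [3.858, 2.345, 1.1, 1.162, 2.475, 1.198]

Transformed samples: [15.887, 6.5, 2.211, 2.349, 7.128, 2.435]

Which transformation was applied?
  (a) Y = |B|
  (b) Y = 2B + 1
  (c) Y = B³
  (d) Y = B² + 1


Checking option (d) Y = B² + 1:
  B = 3.858 -> Y = 15.887 ✓
  B = 2.345 -> Y = 6.5 ✓
  B = 1.1 -> Y = 2.211 ✓
All samples match this transformation.

(d) B² + 1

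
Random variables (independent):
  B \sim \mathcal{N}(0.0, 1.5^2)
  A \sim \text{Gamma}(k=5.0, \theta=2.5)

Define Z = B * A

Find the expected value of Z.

For independent RVs: E[XY] = E[X]*E[Y]
E[B] = 0
E[A] = 12.5
E[Z] = 0 * 12.5 = 0

0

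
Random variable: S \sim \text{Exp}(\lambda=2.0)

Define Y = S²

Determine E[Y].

Using E[X²] = Var(X) + (E[X])²:
E[S] = 0.5
Var(S) = 1/2.0^2 = 0.25
E[S²] = 0.25 + 0.5² = 0.25 + 0.25 = 0.5

0.5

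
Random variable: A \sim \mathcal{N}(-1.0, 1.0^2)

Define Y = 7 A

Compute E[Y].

For Y = 7A:
E[Y] = 7 * E[A]
E[A] = -1.0 = -1
E[Y] = 7 * (-1) = -7

-7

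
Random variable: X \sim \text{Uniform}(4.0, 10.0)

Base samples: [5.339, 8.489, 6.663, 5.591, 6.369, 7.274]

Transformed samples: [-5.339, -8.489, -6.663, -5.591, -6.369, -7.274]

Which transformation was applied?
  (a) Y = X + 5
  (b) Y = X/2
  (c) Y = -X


Checking option (c) Y = -X:
  X = 5.339 -> Y = -5.339 ✓
  X = 8.489 -> Y = -8.489 ✓
  X = 6.663 -> Y = -6.663 ✓
All samples match this transformation.

(c) -X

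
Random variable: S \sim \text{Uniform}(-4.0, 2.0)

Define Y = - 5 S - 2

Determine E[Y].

For Y = -5S - 2:
E[Y] = -5 * E[S] - 2
E[S] = (-4 + 2)/2 = -1
E[Y] = -5 * (-1) - 2 = 3

3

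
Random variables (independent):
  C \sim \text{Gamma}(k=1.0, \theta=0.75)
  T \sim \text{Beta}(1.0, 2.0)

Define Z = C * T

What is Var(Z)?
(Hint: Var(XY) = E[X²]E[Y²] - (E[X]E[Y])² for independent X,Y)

Var(XY) = E[X²]E[Y²] - (E[X]E[Y])²
E[C] = 0.75, Var(C) = 0.5625
E[T] = 0.33333333, Var(T) = 0.055555556
E[C²] = 0.5625 + 0.75² = 1.125
E[T²] = 0.055555556 + 0.33333333² = 0.16666667
Var(Z) = 1.125*0.16666667 - (0.75*0.33333333)²
= 0.1875 - 0.0625 = 0.125

0.125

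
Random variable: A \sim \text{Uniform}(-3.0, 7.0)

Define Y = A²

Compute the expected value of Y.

E[A²] = Var(A) + (E[A])² = 8.3333333 + 4 = 12.333333

12.333333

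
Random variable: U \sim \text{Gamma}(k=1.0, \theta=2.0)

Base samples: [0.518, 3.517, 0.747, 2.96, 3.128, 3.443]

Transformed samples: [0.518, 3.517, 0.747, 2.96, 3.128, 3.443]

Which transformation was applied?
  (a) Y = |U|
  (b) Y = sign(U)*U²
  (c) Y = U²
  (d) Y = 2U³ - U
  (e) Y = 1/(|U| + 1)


Checking option (a) Y = |U|:
  U = 0.518 -> Y = 0.518 ✓
  U = 3.517 -> Y = 3.517 ✓
  U = 0.747 -> Y = 0.747 ✓
All samples match this transformation.

(a) |U|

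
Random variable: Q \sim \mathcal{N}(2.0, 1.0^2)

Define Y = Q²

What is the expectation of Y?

Using E[X²] = Var(X) + (E[X])²:
E[Q] = 2
Var(Q) = 1.0^2 = 1
E[Q²] = 1 + 2² = 1 + 4 = 5

5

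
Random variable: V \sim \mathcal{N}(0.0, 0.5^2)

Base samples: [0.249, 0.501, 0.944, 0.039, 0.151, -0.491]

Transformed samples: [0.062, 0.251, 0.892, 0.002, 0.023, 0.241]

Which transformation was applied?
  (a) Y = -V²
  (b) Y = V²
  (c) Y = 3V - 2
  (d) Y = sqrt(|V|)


Checking option (b) Y = V²:
  V = 0.249 -> Y = 0.062 ✓
  V = 0.501 -> Y = 0.251 ✓
  V = 0.944 -> Y = 0.892 ✓
All samples match this transformation.

(b) V²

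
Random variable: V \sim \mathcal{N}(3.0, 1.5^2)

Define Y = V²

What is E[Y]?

Using E[X²] = Var(X) + (E[X])²:
E[V] = 3
Var(V) = 1.5^2 = 2.25
E[V²] = 2.25 + 3² = 2.25 + 9 = 11.25

11.25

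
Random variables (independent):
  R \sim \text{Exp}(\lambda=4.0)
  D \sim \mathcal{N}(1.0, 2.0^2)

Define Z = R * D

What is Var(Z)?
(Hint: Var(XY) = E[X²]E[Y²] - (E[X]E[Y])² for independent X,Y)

Var(XY) = E[X²]E[Y²] - (E[X]E[Y])²
E[R] = 0.25, Var(R) = 0.0625
E[D] = 1, Var(D) = 4
E[R²] = 0.0625 + 0.25² = 0.125
E[D²] = 4 + 1² = 5
Var(Z) = 0.125*5 - (0.25*1)²
= 0.625 - 0.0625 = 0.5625

0.5625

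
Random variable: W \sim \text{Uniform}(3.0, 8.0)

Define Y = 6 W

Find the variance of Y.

For Y = aW + b: Var(Y) = a² * Var(W)
Var(W) = (8 - 3)^2/12 = 2.0833333
Var(Y) = 6² * 2.0833333 = 36 * 2.0833333 = 75

75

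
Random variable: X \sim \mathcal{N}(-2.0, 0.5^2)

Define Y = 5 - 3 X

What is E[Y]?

For Y = -3X + 5:
E[Y] = -3 * E[X] + 5
E[X] = -2.0 = -2
E[Y] = -3 * (-2) + 5 = 11

11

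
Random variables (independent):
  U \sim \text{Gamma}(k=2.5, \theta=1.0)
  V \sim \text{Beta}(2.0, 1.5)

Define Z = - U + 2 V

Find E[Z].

E[Z] = -1*E[U] + 2*E[V]
E[U] = 2.5
E[V] = 0.57142857
E[Z] = -1*2.5 + 2*0.57142857 = -1.3571429

-1.3571429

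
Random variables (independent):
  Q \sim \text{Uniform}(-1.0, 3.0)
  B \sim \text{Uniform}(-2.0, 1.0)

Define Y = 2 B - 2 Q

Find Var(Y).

For independent RVs: Var(aX + bY) = a²Var(X) + b²Var(Y)
Var(Q) = 1.3333333
Var(B) = 0.75
Var(Y) = (-2)²*1.3333333 + 2²*0.75
= 4*1.3333333 + 4*0.75 = 8.3333333

8.3333333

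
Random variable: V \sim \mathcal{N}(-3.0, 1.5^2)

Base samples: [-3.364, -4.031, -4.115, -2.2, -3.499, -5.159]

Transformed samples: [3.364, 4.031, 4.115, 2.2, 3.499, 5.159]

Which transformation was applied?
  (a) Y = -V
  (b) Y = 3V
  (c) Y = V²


Checking option (a) Y = -V:
  V = -3.364 -> Y = 3.364 ✓
  V = -4.031 -> Y = 4.031 ✓
  V = -4.115 -> Y = 4.115 ✓
All samples match this transformation.

(a) -V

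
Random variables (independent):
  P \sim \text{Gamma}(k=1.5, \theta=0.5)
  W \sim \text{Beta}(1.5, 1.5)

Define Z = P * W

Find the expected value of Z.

For independent RVs: E[XY] = E[X]*E[Y]
E[P] = 0.75
E[W] = 0.5
E[Z] = 0.75 * 0.5 = 0.375

0.375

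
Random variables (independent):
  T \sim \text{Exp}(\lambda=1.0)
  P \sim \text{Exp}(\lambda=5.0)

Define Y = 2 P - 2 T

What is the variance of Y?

For independent RVs: Var(aX + bY) = a²Var(X) + b²Var(Y)
Var(T) = 1
Var(P) = 0.04
Var(Y) = (-2)²*1 + 2²*0.04
= 4*1 + 4*0.04 = 4.16

4.16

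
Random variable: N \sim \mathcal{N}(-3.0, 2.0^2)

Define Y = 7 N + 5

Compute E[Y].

For Y = 7N + 5:
E[Y] = 7 * E[N] + 5
E[N] = -3.0 = -3
E[Y] = 7 * (-3) + 5 = -16

-16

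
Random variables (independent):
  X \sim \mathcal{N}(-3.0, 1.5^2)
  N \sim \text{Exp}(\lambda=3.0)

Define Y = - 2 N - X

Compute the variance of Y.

For independent RVs: Var(aX + bY) = a²Var(X) + b²Var(Y)
Var(X) = 2.25
Var(N) = 0.11111111
Var(Y) = (-1)²*2.25 + (-2)²*0.11111111
= 1*2.25 + 4*0.11111111 = 2.6944444

2.6944444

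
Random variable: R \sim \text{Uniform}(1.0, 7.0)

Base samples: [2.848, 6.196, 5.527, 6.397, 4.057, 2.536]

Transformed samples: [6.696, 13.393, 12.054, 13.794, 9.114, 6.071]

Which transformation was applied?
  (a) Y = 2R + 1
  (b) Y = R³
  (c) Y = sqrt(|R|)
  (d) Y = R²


Checking option (a) Y = 2R + 1:
  R = 2.848 -> Y = 6.696 ✓
  R = 6.196 -> Y = 13.393 ✓
  R = 5.527 -> Y = 12.054 ✓
All samples match this transformation.

(a) 2R + 1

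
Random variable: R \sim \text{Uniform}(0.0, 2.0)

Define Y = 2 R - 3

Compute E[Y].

For Y = 2R - 3:
E[Y] = 2 * E[R] - 3
E[R] = (0 + 2)/2 = 1
E[Y] = 2 * 1 - 3 = -1

-1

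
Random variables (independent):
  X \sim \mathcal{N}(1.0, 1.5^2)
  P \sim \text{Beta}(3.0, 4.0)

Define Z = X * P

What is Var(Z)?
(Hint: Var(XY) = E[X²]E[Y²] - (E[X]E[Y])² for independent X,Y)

Var(XY) = E[X²]E[Y²] - (E[X]E[Y])²
E[X] = 1, Var(X) = 2.25
E[P] = 0.42857143, Var(P) = 0.030612245
E[X²] = 2.25 + 1² = 3.25
E[P²] = 0.030612245 + 0.42857143² = 0.21428571
Var(Z) = 3.25*0.21428571 - (1*0.42857143)²
= 0.69642857 - 0.18367347 = 0.5127551

0.5127551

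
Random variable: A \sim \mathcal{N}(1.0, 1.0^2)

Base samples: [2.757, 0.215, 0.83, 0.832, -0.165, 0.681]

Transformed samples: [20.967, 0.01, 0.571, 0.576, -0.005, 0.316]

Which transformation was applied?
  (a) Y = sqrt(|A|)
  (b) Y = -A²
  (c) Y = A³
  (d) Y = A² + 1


Checking option (c) Y = A³:
  A = 2.757 -> Y = 20.967 ✓
  A = 0.215 -> Y = 0.01 ✓
  A = 0.83 -> Y = 0.571 ✓
All samples match this transformation.

(c) A³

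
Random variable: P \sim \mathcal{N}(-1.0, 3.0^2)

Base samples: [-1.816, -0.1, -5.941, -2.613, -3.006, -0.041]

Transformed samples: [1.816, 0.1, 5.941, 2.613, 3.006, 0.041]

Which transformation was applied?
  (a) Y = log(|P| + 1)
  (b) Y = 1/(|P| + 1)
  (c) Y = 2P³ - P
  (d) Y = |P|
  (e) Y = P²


Checking option (d) Y = |P|:
  P = -1.816 -> Y = 1.816 ✓
  P = -0.1 -> Y = 0.1 ✓
  P = -5.941 -> Y = 5.941 ✓
All samples match this transformation.

(d) |P|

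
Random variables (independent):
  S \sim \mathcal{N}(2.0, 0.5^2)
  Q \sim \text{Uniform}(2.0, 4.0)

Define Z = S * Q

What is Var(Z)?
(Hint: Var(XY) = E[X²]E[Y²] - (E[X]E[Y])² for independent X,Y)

Var(XY) = E[X²]E[Y²] - (E[X]E[Y])²
E[S] = 2, Var(S) = 0.25
E[Q] = 3, Var(Q) = 0.33333333
E[S²] = 0.25 + 2² = 4.25
E[Q²] = 0.33333333 + 3² = 9.3333333
Var(Z) = 4.25*9.3333333 - (2*3)²
= 39.666667 - 36 = 3.6666667

3.6666667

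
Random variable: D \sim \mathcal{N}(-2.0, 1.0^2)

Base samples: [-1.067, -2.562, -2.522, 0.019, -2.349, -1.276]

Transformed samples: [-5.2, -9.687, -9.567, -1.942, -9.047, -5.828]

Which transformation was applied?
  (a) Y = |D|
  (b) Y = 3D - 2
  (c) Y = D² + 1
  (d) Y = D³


Checking option (b) Y = 3D - 2:
  D = -1.067 -> Y = -5.2 ✓
  D = -2.562 -> Y = -9.687 ✓
  D = -2.522 -> Y = -9.567 ✓
All samples match this transformation.

(b) 3D - 2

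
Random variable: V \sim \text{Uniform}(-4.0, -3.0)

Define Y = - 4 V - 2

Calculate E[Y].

For Y = -4V - 2:
E[Y] = -4 * E[V] - 2
E[V] = (-4 - 3)/2 = -3.5
E[Y] = -4 * (-3.5) - 2 = 12

12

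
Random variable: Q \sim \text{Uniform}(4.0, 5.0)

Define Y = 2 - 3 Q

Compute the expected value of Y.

For Y = -3Q + 2:
E[Y] = -3 * E[Q] + 2
E[Q] = (4 + 5)/2 = 4.5
E[Y] = -3 * 4.5 + 2 = -11.5

-11.5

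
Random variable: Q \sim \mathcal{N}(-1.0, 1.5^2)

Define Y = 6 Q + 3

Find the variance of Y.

For Y = aQ + b: Var(Y) = a² * Var(Q)
Var(Q) = 1.5^2 = 2.25
Var(Y) = 6² * 2.25 = 36 * 2.25 = 81

81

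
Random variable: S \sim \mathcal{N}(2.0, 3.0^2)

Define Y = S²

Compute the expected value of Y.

Using E[X²] = Var(X) + (E[X])²:
E[S] = 2
Var(S) = 3.0^2 = 9
E[S²] = 9 + 2² = 9 + 4 = 13

13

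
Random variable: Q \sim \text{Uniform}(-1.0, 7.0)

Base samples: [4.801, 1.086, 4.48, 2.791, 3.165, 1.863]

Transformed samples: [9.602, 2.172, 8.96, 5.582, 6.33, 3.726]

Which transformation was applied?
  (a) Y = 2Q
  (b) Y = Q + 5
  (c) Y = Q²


Checking option (a) Y = 2Q:
  Q = 4.801 -> Y = 9.602 ✓
  Q = 1.086 -> Y = 2.172 ✓
  Q = 4.48 -> Y = 8.96 ✓
All samples match this transformation.

(a) 2Q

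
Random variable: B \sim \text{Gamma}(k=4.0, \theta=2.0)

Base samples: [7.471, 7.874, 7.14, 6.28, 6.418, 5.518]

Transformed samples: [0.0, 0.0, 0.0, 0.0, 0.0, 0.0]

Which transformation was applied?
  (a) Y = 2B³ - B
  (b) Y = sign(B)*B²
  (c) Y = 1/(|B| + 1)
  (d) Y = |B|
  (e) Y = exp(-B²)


Checking option (e) Y = exp(-B²):
  B = 7.471 -> Y = 0.0 ✓
  B = 7.874 -> Y = 0.0 ✓
  B = 7.14 -> Y = 0.0 ✓
All samples match this transformation.

(e) exp(-B²)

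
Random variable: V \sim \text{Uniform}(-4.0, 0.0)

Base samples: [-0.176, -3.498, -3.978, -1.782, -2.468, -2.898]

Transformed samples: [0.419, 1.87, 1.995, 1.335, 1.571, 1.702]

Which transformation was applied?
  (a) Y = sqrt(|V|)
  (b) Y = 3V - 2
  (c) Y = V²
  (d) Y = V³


Checking option (a) Y = sqrt(|V|):
  V = -0.176 -> Y = 0.419 ✓
  V = -3.498 -> Y = 1.87 ✓
  V = -3.978 -> Y = 1.995 ✓
All samples match this transformation.

(a) sqrt(|V|)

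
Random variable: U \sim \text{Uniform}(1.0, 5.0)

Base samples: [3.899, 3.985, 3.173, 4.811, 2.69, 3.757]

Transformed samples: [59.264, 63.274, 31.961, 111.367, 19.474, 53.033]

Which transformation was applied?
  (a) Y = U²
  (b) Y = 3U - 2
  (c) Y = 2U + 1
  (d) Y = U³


Checking option (d) Y = U³:
  U = 3.899 -> Y = 59.264 ✓
  U = 3.985 -> Y = 63.274 ✓
  U = 3.173 -> Y = 31.961 ✓
All samples match this transformation.

(d) U³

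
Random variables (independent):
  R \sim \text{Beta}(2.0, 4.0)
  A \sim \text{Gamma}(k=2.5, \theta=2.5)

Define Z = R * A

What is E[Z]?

For independent RVs: E[XY] = E[X]*E[Y]
E[R] = 0.33333333
E[A] = 6.25
E[Z] = 0.33333333 * 6.25 = 2.0833333

2.0833333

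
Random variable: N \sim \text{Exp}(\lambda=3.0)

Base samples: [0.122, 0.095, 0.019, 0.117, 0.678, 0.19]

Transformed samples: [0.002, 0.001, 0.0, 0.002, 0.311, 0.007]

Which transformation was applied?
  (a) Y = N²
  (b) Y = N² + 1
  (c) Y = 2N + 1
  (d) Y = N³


Checking option (d) Y = N³:
  N = 0.122 -> Y = 0.002 ✓
  N = 0.095 -> Y = 0.001 ✓
  N = 0.019 -> Y = 0.0 ✓
All samples match this transformation.

(d) N³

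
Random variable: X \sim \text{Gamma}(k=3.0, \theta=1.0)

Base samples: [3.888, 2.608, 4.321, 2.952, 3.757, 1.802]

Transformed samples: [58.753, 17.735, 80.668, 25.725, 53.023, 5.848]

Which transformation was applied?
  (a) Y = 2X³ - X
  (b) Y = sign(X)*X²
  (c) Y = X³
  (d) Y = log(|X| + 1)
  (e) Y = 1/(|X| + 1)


Checking option (c) Y = X³:
  X = 3.888 -> Y = 58.753 ✓
  X = 2.608 -> Y = 17.735 ✓
  X = 4.321 -> Y = 80.668 ✓
All samples match this transformation.

(c) X³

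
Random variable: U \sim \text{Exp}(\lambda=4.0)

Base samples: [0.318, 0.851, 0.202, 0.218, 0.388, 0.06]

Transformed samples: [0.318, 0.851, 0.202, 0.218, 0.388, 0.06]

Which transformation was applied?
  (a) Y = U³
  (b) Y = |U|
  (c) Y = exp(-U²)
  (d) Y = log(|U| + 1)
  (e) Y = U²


Checking option (b) Y = |U|:
  U = 0.318 -> Y = 0.318 ✓
  U = 0.851 -> Y = 0.851 ✓
  U = 0.202 -> Y = 0.202 ✓
All samples match this transformation.

(b) |U|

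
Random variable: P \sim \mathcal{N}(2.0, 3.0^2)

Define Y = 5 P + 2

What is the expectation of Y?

For Y = 5P + 2:
E[Y] = 5 * E[P] + 2
E[P] = 2.0 = 2
E[Y] = 5 * 2 + 2 = 12

12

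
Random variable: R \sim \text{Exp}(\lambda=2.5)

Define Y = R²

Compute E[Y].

Using E[X²] = Var(X) + (E[X])²:
E[R] = 0.4
Var(R) = 1/2.5^2 = 0.16
E[R²] = 0.16 + 0.4² = 0.16 + 0.16 = 0.32

0.32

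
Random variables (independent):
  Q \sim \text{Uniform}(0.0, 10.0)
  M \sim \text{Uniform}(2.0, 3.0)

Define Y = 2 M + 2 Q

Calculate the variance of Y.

For independent RVs: Var(aX + bY) = a²Var(X) + b²Var(Y)
Var(Q) = 8.3333333
Var(M) = 0.083333333
Var(Y) = 2²*8.3333333 + 2²*0.083333333
= 4*8.3333333 + 4*0.083333333 = 33.666667

33.666667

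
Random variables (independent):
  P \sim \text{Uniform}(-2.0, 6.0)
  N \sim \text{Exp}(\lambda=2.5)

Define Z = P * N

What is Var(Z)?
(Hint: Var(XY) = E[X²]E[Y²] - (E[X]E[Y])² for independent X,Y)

Var(XY) = E[X²]E[Y²] - (E[X]E[Y])²
E[P] = 2, Var(P) = 5.3333333
E[N] = 0.4, Var(N) = 0.16
E[P²] = 5.3333333 + 2² = 9.3333333
E[N²] = 0.16 + 0.4² = 0.32
Var(Z) = 9.3333333*0.32 - (2*0.4)²
= 2.9866667 - 0.64 = 2.3466667

2.3466667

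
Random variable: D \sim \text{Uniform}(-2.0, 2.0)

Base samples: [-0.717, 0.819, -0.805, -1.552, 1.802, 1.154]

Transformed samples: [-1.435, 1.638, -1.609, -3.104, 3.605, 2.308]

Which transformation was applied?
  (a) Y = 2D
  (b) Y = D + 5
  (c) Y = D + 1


Checking option (a) Y = 2D:
  D = -0.717 -> Y = -1.435 ✓
  D = 0.819 -> Y = 1.638 ✓
  D = -0.805 -> Y = -1.609 ✓
All samples match this transformation.

(a) 2D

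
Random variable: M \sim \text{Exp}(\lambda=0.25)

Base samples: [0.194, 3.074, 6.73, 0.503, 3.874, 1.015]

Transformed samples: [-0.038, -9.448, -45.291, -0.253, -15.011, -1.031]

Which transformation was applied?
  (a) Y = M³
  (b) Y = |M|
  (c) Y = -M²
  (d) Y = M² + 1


Checking option (c) Y = -M²:
  M = 0.194 -> Y = -0.038 ✓
  M = 3.074 -> Y = -9.448 ✓
  M = 6.73 -> Y = -45.291 ✓
All samples match this transformation.

(c) -M²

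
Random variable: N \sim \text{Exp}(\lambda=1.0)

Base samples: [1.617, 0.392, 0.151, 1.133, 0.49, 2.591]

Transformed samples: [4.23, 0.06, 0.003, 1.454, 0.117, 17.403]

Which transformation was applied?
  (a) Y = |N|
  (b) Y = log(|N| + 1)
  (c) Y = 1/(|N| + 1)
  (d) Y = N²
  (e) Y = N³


Checking option (e) Y = N³:
  N = 1.617 -> Y = 4.23 ✓
  N = 0.392 -> Y = 0.06 ✓
  N = 0.151 -> Y = 0.003 ✓
All samples match this transformation.

(e) N³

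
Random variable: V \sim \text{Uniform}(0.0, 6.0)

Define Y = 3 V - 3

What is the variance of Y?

For Y = aV + b: Var(Y) = a² * Var(V)
Var(V) = (6 - 0)^2/12 = 3
Var(Y) = 3² * 3 = 9 * 3 = 27

27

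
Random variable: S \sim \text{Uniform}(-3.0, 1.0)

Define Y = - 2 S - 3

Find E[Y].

For Y = -2S - 3:
E[Y] = -2 * E[S] - 3
E[S] = (-3 + 1)/2 = -1
E[Y] = -2 * (-1) - 3 = -1

-1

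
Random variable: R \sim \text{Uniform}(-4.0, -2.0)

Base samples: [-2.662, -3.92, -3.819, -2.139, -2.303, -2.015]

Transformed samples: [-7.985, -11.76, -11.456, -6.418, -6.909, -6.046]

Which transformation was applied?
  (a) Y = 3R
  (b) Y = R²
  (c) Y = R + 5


Checking option (a) Y = 3R:
  R = -2.662 -> Y = -7.985 ✓
  R = -3.92 -> Y = -11.76 ✓
  R = -3.819 -> Y = -11.456 ✓
All samples match this transformation.

(a) 3R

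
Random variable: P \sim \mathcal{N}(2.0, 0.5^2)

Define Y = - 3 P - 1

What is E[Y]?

For Y = -3P - 1:
E[Y] = -3 * E[P] - 1
E[P] = 2.0 = 2
E[Y] = -3 * 2 - 1 = -7

-7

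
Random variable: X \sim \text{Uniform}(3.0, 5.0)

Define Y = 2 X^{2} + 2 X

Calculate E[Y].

E[Y] = 2*E[X²] + 2*E[X]
E[X] = 4
E[X²] = Var(X) + (E[X])² = 0.33333333 + 16 = 16.333333
E[Y] = 2*16.333333 + 2*4 = 40.666667

40.666667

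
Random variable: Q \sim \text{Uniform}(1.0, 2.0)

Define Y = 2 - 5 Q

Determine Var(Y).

For Y = aQ + b: Var(Y) = a² * Var(Q)
Var(Q) = (2 - 1)^2/12 = 0.083333333
Var(Y) = (-5)² * 0.083333333 = 25 * 0.083333333 = 2.0833333

2.0833333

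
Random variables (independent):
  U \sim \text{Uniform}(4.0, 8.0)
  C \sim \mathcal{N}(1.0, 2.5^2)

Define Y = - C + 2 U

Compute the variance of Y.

For independent RVs: Var(aX + bY) = a²Var(X) + b²Var(Y)
Var(U) = 1.3333333
Var(C) = 6.25
Var(Y) = 2²*1.3333333 + (-1)²*6.25
= 4*1.3333333 + 1*6.25 = 11.583333

11.583333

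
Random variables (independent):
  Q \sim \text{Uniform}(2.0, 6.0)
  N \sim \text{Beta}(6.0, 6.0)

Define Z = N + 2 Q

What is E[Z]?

E[Z] = 2*E[Q] + 1*E[N]
E[Q] = 4
E[N] = 0.5
E[Z] = 2*4 + 1*0.5 = 8.5

8.5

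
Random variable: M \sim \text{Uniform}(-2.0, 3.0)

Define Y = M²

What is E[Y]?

Using E[X²] = Var(X) + (E[X])²:
E[M] = 0.5
Var(M) = (3 + 2)^2/12 = 2.0833333
E[M²] = 2.0833333 + 0.5² = 2.0833333 + 0.25 = 2.3333333

2.3333333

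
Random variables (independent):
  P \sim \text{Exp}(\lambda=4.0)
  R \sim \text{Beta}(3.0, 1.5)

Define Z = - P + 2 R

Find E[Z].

E[Z] = -1*E[P] + 2*E[R]
E[P] = 0.25
E[R] = 0.66666667
E[Z] = -1*0.25 + 2*0.66666667 = 1.0833333

1.0833333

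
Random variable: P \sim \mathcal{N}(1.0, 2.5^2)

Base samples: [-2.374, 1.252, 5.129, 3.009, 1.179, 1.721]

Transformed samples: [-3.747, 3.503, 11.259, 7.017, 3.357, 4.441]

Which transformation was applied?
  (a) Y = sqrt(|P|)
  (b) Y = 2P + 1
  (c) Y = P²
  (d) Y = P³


Checking option (b) Y = 2P + 1:
  P = -2.374 -> Y = -3.747 ✓
  P = 1.252 -> Y = 3.503 ✓
  P = 5.129 -> Y = 11.259 ✓
All samples match this transformation.

(b) 2P + 1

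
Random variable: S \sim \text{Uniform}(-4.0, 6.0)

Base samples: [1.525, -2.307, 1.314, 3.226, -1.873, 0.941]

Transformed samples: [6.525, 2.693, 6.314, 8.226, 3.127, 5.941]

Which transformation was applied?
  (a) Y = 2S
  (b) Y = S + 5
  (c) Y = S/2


Checking option (b) Y = S + 5:
  S = 1.525 -> Y = 6.525 ✓
  S = -2.307 -> Y = 2.693 ✓
  S = 1.314 -> Y = 6.314 ✓
All samples match this transformation.

(b) S + 5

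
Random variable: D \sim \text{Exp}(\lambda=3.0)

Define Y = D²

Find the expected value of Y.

E[D²] = Var(D) + (E[D])² = 0.11111111 + 0.11111111 = 0.22222222

0.22222222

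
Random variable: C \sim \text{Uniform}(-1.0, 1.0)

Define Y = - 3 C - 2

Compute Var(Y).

For Y = aC + b: Var(Y) = a² * Var(C)
Var(C) = (1 + 1)^2/12 = 0.33333333
Var(Y) = (-3)² * 0.33333333 = 9 * 0.33333333 = 3

3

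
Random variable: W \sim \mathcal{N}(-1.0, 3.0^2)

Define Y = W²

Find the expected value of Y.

Using E[X²] = Var(X) + (E[X])²:
E[W] = -1
Var(W) = 3.0^2 = 9
E[W²] = 9 + (-1)² = 9 + 1 = 10

10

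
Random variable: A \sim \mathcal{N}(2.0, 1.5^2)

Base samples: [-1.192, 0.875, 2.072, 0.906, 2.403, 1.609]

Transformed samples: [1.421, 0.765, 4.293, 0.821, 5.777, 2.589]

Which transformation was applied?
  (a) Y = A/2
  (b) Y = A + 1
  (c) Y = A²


Checking option (c) Y = A²:
  A = -1.192 -> Y = 1.421 ✓
  A = 0.875 -> Y = 0.765 ✓
  A = 2.072 -> Y = 4.293 ✓
All samples match this transformation.

(c) A²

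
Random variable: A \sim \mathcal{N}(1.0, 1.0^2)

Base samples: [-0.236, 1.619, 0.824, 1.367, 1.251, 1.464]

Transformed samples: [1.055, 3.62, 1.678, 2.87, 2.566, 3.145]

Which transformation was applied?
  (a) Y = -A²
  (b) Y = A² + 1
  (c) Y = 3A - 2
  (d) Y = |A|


Checking option (b) Y = A² + 1:
  A = -0.236 -> Y = 1.055 ✓
  A = 1.619 -> Y = 3.62 ✓
  A = 0.824 -> Y = 1.678 ✓
All samples match this transformation.

(b) A² + 1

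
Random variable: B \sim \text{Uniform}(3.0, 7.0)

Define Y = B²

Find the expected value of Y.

E[B²] = Var(B) + (E[B])² = 1.3333333 + 25 = 26.333333

26.333333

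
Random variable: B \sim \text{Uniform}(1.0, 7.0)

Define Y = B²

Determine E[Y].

E[B²] = Var(B) + (E[B])² = 3 + 16 = 19

19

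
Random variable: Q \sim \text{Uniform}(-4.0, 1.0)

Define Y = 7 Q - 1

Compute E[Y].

For Y = 7Q - 1:
E[Y] = 7 * E[Q] - 1
E[Q] = (-4 + 1)/2 = -1.5
E[Y] = 7 * (-1.5) - 1 = -11.5

-11.5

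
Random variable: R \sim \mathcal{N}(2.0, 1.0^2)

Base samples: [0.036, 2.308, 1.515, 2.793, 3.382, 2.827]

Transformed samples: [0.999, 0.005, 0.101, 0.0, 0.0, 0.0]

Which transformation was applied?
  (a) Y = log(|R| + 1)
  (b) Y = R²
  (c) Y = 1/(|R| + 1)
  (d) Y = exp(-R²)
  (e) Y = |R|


Checking option (d) Y = exp(-R²):
  R = 0.036 -> Y = 0.999 ✓
  R = 2.308 -> Y = 0.005 ✓
  R = 1.515 -> Y = 0.101 ✓
All samples match this transformation.

(d) exp(-R²)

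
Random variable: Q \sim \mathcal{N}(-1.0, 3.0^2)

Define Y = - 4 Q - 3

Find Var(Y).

For Y = aQ + b: Var(Y) = a² * Var(Q)
Var(Q) = 3.0^2 = 9
Var(Y) = (-4)² * 9 = 16 * 9 = 144

144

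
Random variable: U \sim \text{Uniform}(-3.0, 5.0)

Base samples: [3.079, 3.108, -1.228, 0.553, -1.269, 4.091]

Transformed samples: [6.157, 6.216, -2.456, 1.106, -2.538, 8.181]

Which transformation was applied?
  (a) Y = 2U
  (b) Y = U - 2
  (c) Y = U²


Checking option (a) Y = 2U:
  U = 3.079 -> Y = 6.157 ✓
  U = 3.108 -> Y = 6.216 ✓
  U = -1.228 -> Y = -2.456 ✓
All samples match this transformation.

(a) 2U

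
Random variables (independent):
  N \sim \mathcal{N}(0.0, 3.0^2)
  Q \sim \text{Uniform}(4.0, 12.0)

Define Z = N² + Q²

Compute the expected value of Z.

E[Z] = E[N²] + E[Q²]
E[N²] = Var(N) + E[N]² = 9 + 0 = 9
E[Q²] = Var(Q) + E[Q]² = 5.3333333 + 64 = 69.333333
E[Z] = 9 + 69.333333 = 78.333333

78.333333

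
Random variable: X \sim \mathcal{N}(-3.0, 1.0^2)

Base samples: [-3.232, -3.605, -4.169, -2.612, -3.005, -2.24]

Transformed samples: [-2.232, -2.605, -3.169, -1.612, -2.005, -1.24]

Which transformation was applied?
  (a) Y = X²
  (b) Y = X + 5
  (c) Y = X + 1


Checking option (c) Y = X + 1:
  X = -3.232 -> Y = -2.232 ✓
  X = -3.605 -> Y = -2.605 ✓
  X = -4.169 -> Y = -3.169 ✓
All samples match this transformation.

(c) X + 1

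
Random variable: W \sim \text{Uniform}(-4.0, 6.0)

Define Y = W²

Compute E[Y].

Using E[X²] = Var(X) + (E[X])²:
E[W] = 1
Var(W) = (6 + 4)^2/12 = 8.3333333
E[W²] = 8.3333333 + 1² = 8.3333333 + 1 = 9.3333333

9.3333333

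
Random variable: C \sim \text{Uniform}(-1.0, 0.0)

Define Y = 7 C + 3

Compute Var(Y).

For Y = aC + b: Var(Y) = a² * Var(C)
Var(C) = (0 + 1)^2/12 = 0.083333333
Var(Y) = 7² * 0.083333333 = 49 * 0.083333333 = 4.0833333

4.0833333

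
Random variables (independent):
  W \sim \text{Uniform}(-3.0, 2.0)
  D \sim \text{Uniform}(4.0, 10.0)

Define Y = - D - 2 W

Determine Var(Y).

For independent RVs: Var(aX + bY) = a²Var(X) + b²Var(Y)
Var(W) = 2.0833333
Var(D) = 3
Var(Y) = (-2)²*2.0833333 + (-1)²*3
= 4*2.0833333 + 1*3 = 11.333333

11.333333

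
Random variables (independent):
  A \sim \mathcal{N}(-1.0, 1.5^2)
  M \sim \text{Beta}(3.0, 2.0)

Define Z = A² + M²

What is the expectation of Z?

E[Z] = E[A²] + E[M²]
E[A²] = Var(A) + E[A]² = 2.25 + 1 = 3.25
E[M²] = Var(M) + E[M]² = 0.04 + 0.36 = 0.4
E[Z] = 3.25 + 0.4 = 3.65

3.65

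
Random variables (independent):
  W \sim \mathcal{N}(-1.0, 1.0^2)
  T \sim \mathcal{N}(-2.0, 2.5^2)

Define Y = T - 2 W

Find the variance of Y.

For independent RVs: Var(aX + bY) = a²Var(X) + b²Var(Y)
Var(W) = 1
Var(T) = 6.25
Var(Y) = (-2)²*1 + 1²*6.25
= 4*1 + 1*6.25 = 10.25

10.25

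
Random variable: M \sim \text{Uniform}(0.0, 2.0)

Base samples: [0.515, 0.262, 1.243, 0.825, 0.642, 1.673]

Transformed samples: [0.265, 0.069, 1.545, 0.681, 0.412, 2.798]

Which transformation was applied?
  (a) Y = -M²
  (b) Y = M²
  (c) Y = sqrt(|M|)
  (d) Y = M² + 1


Checking option (b) Y = M²:
  M = 0.515 -> Y = 0.265 ✓
  M = 0.262 -> Y = 0.069 ✓
  M = 1.243 -> Y = 1.545 ✓
All samples match this transformation.

(b) M²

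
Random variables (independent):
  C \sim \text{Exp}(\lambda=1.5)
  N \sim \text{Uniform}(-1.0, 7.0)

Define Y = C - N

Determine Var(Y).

For independent RVs: Var(aX + bY) = a²Var(X) + b²Var(Y)
Var(C) = 0.44444444
Var(N) = 5.3333333
Var(Y) = 1²*0.44444444 + (-1)²*5.3333333
= 1*0.44444444 + 1*5.3333333 = 5.7777778

5.7777778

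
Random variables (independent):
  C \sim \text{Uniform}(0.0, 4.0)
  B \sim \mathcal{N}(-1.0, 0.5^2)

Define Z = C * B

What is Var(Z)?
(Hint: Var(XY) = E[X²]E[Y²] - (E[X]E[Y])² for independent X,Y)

Var(XY) = E[X²]E[Y²] - (E[X]E[Y])²
E[C] = 2, Var(C) = 1.3333333
E[B] = -1, Var(B) = 0.25
E[C²] = 1.3333333 + 2² = 5.3333333
E[B²] = 0.25 + (-1)² = 1.25
Var(Z) = 5.3333333*1.25 - (2*(-1))²
= 6.6666667 - 4 = 2.6666667

2.6666667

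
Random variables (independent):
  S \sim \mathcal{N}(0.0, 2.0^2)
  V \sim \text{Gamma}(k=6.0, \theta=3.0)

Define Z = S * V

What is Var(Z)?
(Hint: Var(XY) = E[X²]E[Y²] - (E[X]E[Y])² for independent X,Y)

Var(XY) = E[X²]E[Y²] - (E[X]E[Y])²
E[S] = 0, Var(S) = 4
E[V] = 18, Var(V) = 54
E[S²] = 4 + 0² = 4
E[V²] = 54 + 18² = 378
Var(Z) = 4*378 - (0*18)²
= 1512 - 0 = 1512

1512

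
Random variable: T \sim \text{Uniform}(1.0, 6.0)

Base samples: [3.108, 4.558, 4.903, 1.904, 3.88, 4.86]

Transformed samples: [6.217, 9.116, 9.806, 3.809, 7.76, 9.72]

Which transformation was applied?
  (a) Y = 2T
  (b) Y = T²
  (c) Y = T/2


Checking option (a) Y = 2T:
  T = 3.108 -> Y = 6.217 ✓
  T = 4.558 -> Y = 9.116 ✓
  T = 4.903 -> Y = 9.806 ✓
All samples match this transformation.

(a) 2T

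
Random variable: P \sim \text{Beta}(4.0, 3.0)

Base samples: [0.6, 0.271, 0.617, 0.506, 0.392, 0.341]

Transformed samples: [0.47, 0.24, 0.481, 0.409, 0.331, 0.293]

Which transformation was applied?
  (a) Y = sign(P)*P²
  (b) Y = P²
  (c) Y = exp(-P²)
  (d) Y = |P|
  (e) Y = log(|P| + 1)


Checking option (e) Y = log(|P| + 1):
  P = 0.6 -> Y = 0.47 ✓
  P = 0.271 -> Y = 0.24 ✓
  P = 0.617 -> Y = 0.481 ✓
All samples match this transformation.

(e) log(|P| + 1)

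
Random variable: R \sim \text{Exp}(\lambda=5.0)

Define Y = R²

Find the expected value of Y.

E[R²] = Var(R) + (E[R])² = 0.04 + 0.04 = 0.08

0.08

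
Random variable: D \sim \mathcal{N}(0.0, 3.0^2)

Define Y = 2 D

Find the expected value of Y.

For Y = 2D:
E[Y] = 2 * E[D]
E[D] = 0.0 = 0
E[Y] = 2 * 0 = 0

0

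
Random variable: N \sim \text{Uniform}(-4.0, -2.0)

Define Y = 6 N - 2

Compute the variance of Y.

For Y = aN + b: Var(Y) = a² * Var(N)
Var(N) = (-2 + 4)^2/12 = 0.33333333
Var(Y) = 6² * 0.33333333 = 36 * 0.33333333 = 12

12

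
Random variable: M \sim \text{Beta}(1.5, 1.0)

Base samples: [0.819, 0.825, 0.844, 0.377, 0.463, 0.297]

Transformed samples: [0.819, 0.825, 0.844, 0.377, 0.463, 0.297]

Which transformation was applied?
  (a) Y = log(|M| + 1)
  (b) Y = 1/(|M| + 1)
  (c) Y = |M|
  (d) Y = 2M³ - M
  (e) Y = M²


Checking option (c) Y = |M|:
  M = 0.819 -> Y = 0.819 ✓
  M = 0.825 -> Y = 0.825 ✓
  M = 0.844 -> Y = 0.844 ✓
All samples match this transformation.

(c) |M|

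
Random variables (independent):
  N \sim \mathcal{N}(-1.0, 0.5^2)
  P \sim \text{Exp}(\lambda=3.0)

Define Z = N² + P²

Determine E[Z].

E[Z] = E[N²] + E[P²]
E[N²] = Var(N) + E[N]² = 0.25 + 1 = 1.25
E[P²] = Var(P) + E[P]² = 0.11111111 + 0.11111111 = 0.22222222
E[Z] = 1.25 + 0.22222222 = 1.4722222

1.4722222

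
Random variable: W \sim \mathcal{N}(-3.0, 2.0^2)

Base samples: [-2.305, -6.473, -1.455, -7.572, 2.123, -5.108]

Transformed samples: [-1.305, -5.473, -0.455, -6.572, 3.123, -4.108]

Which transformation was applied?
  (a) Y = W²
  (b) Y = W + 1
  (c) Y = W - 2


Checking option (b) Y = W + 1:
  W = -2.305 -> Y = -1.305 ✓
  W = -6.473 -> Y = -5.473 ✓
  W = -1.455 -> Y = -0.455 ✓
All samples match this transformation.

(b) W + 1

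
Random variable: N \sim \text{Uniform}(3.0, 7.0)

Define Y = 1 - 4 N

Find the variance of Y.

For Y = aN + b: Var(Y) = a² * Var(N)
Var(N) = (7 - 3)^2/12 = 1.3333333
Var(Y) = (-4)² * 1.3333333 = 16 * 1.3333333 = 21.333333

21.333333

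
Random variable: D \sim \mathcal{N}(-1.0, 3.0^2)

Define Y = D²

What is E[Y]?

E[D²] = Var(D) + (E[D])² = 9 + 1 = 10

10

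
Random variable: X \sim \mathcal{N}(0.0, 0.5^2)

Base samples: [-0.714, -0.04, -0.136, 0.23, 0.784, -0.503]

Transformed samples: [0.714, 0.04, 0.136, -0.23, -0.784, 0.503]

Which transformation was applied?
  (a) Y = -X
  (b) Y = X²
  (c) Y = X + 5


Checking option (a) Y = -X:
  X = -0.714 -> Y = 0.714 ✓
  X = -0.04 -> Y = 0.04 ✓
  X = -0.136 -> Y = 0.136 ✓
All samples match this transformation.

(a) -X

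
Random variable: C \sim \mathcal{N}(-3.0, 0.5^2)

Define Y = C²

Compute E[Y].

E[C²] = Var(C) + (E[C])² = 0.25 + 9 = 9.25

9.25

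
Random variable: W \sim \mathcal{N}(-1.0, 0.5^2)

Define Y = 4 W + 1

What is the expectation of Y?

For Y = 4W + 1:
E[Y] = 4 * E[W] + 1
E[W] = -1.0 = -1
E[Y] = 4 * (-1) + 1 = -3

-3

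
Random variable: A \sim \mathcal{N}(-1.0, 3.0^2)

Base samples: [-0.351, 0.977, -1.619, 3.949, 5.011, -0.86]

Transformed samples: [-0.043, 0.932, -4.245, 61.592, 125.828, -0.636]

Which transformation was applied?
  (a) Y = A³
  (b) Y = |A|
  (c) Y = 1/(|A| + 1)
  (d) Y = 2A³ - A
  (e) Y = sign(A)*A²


Checking option (a) Y = A³:
  A = -0.351 -> Y = -0.043 ✓
  A = 0.977 -> Y = 0.932 ✓
  A = -1.619 -> Y = -4.245 ✓
All samples match this transformation.

(a) A³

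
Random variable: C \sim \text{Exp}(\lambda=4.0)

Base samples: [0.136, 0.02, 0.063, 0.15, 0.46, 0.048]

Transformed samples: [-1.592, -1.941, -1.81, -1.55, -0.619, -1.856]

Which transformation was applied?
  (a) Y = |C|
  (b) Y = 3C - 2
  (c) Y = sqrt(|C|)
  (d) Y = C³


Checking option (b) Y = 3C - 2:
  C = 0.136 -> Y = -1.592 ✓
  C = 0.02 -> Y = -1.941 ✓
  C = 0.063 -> Y = -1.81 ✓
All samples match this transformation.

(b) 3C - 2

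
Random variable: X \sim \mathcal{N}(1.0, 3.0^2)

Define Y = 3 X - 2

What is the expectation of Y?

For Y = 3X - 2:
E[Y] = 3 * E[X] - 2
E[X] = 1.0 = 1
E[Y] = 3 * 1 - 2 = 1

1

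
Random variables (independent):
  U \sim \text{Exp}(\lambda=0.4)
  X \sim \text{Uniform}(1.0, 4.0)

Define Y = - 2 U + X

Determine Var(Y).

For independent RVs: Var(aX + bY) = a²Var(X) + b²Var(Y)
Var(U) = 6.25
Var(X) = 0.75
Var(Y) = (-2)²*6.25 + 1²*0.75
= 4*6.25 + 1*0.75 = 25.75

25.75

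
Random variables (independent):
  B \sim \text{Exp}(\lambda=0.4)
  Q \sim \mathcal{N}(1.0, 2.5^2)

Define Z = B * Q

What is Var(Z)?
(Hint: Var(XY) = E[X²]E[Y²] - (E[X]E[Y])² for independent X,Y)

Var(XY) = E[X²]E[Y²] - (E[X]E[Y])²
E[B] = 2.5, Var(B) = 6.25
E[Q] = 1, Var(Q) = 6.25
E[B²] = 6.25 + 2.5² = 12.5
E[Q²] = 6.25 + 1² = 7.25
Var(Z) = 12.5*7.25 - (2.5*1)²
= 90.625 - 6.25 = 84.375

84.375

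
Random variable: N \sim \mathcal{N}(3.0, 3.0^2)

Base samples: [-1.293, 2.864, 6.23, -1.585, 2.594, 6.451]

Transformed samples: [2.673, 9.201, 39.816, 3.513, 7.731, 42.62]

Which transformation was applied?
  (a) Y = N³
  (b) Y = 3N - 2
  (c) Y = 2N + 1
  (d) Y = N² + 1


Checking option (d) Y = N² + 1:
  N = -1.293 -> Y = 2.673 ✓
  N = 2.864 -> Y = 9.201 ✓
  N = 6.23 -> Y = 39.816 ✓
All samples match this transformation.

(d) N² + 1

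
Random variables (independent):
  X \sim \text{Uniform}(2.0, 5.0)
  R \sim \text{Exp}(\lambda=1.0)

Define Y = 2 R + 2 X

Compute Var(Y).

For independent RVs: Var(aX + bY) = a²Var(X) + b²Var(Y)
Var(X) = 0.75
Var(R) = 1
Var(Y) = 2²*0.75 + 2²*1
= 4*0.75 + 4*1 = 7

7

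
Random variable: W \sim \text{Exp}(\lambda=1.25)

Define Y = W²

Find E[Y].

Using E[X²] = Var(X) + (E[X])²:
E[W] = 0.8
Var(W) = 1/1.25^2 = 0.64
E[W²] = 0.64 + 0.8² = 0.64 + 0.64 = 1.28

1.28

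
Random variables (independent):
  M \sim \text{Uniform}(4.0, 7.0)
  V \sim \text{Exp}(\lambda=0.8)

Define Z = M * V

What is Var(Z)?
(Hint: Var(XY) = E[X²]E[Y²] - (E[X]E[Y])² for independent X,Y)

Var(XY) = E[X²]E[Y²] - (E[X]E[Y])²
E[M] = 5.5, Var(M) = 0.75
E[V] = 1.25, Var(V) = 1.5625
E[M²] = 0.75 + 5.5² = 31
E[V²] = 1.5625 + 1.25² = 3.125
Var(Z) = 31*3.125 - (5.5*1.25)²
= 96.875 - 47.265625 = 49.609375

49.609375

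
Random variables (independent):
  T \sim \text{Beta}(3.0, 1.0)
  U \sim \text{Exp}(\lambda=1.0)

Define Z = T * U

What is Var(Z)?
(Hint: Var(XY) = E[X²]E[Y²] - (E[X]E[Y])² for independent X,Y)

Var(XY) = E[X²]E[Y²] - (E[X]E[Y])²
E[T] = 0.75, Var(T) = 0.0375
E[U] = 1, Var(U) = 1
E[T²] = 0.0375 + 0.75² = 0.6
E[U²] = 1 + 1² = 2
Var(Z) = 0.6*2 - (0.75*1)²
= 1.2 - 0.5625 = 0.6375

0.6375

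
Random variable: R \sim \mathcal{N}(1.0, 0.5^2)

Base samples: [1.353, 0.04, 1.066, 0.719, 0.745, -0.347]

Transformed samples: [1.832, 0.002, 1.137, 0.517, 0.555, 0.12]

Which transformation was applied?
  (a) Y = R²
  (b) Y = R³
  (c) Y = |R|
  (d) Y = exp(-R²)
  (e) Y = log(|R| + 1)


Checking option (a) Y = R²:
  R = 1.353 -> Y = 1.832 ✓
  R = 0.04 -> Y = 0.002 ✓
  R = 1.066 -> Y = 1.137 ✓
All samples match this transformation.

(a) R²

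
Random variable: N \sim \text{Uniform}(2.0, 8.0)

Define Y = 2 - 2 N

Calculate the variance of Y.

For Y = aN + b: Var(Y) = a² * Var(N)
Var(N) = (8 - 2)^2/12 = 3
Var(Y) = (-2)² * 3 = 4 * 3 = 12

12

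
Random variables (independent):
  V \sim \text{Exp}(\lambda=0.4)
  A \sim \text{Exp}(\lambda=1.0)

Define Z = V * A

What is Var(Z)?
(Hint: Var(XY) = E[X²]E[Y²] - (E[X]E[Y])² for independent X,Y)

Var(XY) = E[X²]E[Y²] - (E[X]E[Y])²
E[V] = 2.5, Var(V) = 6.25
E[A] = 1, Var(A) = 1
E[V²] = 6.25 + 2.5² = 12.5
E[A²] = 1 + 1² = 2
Var(Z) = 12.5*2 - (2.5*1)²
= 25 - 6.25 = 18.75

18.75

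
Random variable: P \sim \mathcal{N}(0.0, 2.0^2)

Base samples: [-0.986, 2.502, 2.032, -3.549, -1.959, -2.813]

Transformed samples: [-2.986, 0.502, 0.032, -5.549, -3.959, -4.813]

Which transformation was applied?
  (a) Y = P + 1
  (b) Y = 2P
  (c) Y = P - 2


Checking option (c) Y = P - 2:
  P = -0.986 -> Y = -2.986 ✓
  P = 2.502 -> Y = 0.502 ✓
  P = 2.032 -> Y = 0.032 ✓
All samples match this transformation.

(c) P - 2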